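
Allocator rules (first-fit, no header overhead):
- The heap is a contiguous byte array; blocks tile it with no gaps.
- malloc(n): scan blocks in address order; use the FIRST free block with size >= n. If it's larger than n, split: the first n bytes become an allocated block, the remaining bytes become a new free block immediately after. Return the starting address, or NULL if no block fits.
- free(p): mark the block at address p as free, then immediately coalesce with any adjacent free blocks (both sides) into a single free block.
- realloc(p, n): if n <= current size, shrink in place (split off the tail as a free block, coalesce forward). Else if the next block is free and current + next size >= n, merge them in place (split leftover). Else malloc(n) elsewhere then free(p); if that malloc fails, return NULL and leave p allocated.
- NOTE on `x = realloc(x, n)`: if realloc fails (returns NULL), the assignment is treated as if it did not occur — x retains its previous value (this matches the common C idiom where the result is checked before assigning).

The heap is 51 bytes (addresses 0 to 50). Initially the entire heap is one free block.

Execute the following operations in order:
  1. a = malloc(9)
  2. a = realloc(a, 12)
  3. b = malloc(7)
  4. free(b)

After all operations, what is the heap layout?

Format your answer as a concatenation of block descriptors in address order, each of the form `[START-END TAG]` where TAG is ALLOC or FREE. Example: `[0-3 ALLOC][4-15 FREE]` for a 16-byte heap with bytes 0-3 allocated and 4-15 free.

Op 1: a = malloc(9) -> a = 0; heap: [0-8 ALLOC][9-50 FREE]
Op 2: a = realloc(a, 12) -> a = 0; heap: [0-11 ALLOC][12-50 FREE]
Op 3: b = malloc(7) -> b = 12; heap: [0-11 ALLOC][12-18 ALLOC][19-50 FREE]
Op 4: free(b) -> (freed b); heap: [0-11 ALLOC][12-50 FREE]

Answer: [0-11 ALLOC][12-50 FREE]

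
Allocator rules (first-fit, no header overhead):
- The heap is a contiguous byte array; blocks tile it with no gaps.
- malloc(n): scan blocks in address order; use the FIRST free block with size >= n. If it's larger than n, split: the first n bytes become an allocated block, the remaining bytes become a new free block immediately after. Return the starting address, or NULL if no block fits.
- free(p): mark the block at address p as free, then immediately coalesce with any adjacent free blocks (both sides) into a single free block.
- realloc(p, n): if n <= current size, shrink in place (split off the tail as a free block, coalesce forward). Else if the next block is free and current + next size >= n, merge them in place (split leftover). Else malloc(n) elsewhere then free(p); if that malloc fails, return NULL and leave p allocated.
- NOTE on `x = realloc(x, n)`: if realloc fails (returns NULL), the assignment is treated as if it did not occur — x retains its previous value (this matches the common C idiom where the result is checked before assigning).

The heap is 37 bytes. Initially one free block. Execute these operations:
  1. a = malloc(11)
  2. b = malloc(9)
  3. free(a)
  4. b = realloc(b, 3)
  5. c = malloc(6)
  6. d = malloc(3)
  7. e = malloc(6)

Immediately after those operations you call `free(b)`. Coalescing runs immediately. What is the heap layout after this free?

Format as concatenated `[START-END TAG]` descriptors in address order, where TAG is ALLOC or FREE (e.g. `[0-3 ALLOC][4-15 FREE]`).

Answer: [0-5 ALLOC][6-8 ALLOC][9-13 FREE][14-19 ALLOC][20-36 FREE]

Derivation:
Op 1: a = malloc(11) -> a = 0; heap: [0-10 ALLOC][11-36 FREE]
Op 2: b = malloc(9) -> b = 11; heap: [0-10 ALLOC][11-19 ALLOC][20-36 FREE]
Op 3: free(a) -> (freed a); heap: [0-10 FREE][11-19 ALLOC][20-36 FREE]
Op 4: b = realloc(b, 3) -> b = 11; heap: [0-10 FREE][11-13 ALLOC][14-36 FREE]
Op 5: c = malloc(6) -> c = 0; heap: [0-5 ALLOC][6-10 FREE][11-13 ALLOC][14-36 FREE]
Op 6: d = malloc(3) -> d = 6; heap: [0-5 ALLOC][6-8 ALLOC][9-10 FREE][11-13 ALLOC][14-36 FREE]
Op 7: e = malloc(6) -> e = 14; heap: [0-5 ALLOC][6-8 ALLOC][9-10 FREE][11-13 ALLOC][14-19 ALLOC][20-36 FREE]
free(b): b = 11 -> block [11-13 ALLOC]; mark free, coalesce with adjacent free neighbors -> [0-5 ALLOC][6-8 ALLOC][9-13 FREE][14-19 ALLOC][20-36 FREE]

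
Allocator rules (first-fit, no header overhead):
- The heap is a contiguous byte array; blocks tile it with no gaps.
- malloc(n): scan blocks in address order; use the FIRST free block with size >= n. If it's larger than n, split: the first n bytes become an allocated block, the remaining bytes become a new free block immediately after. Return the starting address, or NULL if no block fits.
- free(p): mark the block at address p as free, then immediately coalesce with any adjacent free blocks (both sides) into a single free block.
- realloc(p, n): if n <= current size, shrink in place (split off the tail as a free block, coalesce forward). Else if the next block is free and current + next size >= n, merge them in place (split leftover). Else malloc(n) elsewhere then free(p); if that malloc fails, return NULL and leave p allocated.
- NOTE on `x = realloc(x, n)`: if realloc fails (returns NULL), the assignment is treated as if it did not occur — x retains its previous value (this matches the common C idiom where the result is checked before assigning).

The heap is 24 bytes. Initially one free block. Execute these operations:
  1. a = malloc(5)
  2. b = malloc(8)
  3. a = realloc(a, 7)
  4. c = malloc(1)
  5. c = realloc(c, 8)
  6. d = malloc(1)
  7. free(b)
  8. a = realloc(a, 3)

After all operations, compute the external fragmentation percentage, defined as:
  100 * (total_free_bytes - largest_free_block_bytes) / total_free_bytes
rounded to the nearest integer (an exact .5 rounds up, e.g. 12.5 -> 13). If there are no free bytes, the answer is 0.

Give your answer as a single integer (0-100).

Answer: 42

Derivation:
Op 1: a = malloc(5) -> a = 0; heap: [0-4 ALLOC][5-23 FREE]
Op 2: b = malloc(8) -> b = 5; heap: [0-4 ALLOC][5-12 ALLOC][13-23 FREE]
Op 3: a = realloc(a, 7) -> a = 13; heap: [0-4 FREE][5-12 ALLOC][13-19 ALLOC][20-23 FREE]
Op 4: c = malloc(1) -> c = 0; heap: [0-0 ALLOC][1-4 FREE][5-12 ALLOC][13-19 ALLOC][20-23 FREE]
Op 5: c = realloc(c, 8) -> NULL (c unchanged); heap: [0-0 ALLOC][1-4 FREE][5-12 ALLOC][13-19 ALLOC][20-23 FREE]
Op 6: d = malloc(1) -> d = 1; heap: [0-0 ALLOC][1-1 ALLOC][2-4 FREE][5-12 ALLOC][13-19 ALLOC][20-23 FREE]
Op 7: free(b) -> (freed b); heap: [0-0 ALLOC][1-1 ALLOC][2-12 FREE][13-19 ALLOC][20-23 FREE]
Op 8: a = realloc(a, 3) -> a = 13; heap: [0-0 ALLOC][1-1 ALLOC][2-12 FREE][13-15 ALLOC][16-23 FREE]
Free blocks: [11 8] total_free=19 largest=11 -> 100*(19-11)/19 = 800/19 ≈ 42.105 -> rounds to 42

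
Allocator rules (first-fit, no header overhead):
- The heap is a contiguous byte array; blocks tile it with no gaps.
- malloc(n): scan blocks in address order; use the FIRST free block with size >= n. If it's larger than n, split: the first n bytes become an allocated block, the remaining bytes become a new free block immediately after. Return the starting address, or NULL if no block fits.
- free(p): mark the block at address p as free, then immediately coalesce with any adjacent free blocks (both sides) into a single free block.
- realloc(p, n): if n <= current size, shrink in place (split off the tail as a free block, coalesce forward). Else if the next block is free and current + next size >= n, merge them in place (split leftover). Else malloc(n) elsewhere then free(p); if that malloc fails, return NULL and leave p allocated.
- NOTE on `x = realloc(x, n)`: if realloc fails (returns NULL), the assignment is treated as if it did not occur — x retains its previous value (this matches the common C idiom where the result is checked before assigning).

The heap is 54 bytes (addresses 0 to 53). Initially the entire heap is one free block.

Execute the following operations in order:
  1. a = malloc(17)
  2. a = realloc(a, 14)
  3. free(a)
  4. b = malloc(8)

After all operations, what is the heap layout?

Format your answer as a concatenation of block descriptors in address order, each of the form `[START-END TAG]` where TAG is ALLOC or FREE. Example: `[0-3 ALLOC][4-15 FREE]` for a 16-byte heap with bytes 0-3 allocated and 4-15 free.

Answer: [0-7 ALLOC][8-53 FREE]

Derivation:
Op 1: a = malloc(17) -> a = 0; heap: [0-16 ALLOC][17-53 FREE]
Op 2: a = realloc(a, 14) -> a = 0; heap: [0-13 ALLOC][14-53 FREE]
Op 3: free(a) -> (freed a); heap: [0-53 FREE]
Op 4: b = malloc(8) -> b = 0; heap: [0-7 ALLOC][8-53 FREE]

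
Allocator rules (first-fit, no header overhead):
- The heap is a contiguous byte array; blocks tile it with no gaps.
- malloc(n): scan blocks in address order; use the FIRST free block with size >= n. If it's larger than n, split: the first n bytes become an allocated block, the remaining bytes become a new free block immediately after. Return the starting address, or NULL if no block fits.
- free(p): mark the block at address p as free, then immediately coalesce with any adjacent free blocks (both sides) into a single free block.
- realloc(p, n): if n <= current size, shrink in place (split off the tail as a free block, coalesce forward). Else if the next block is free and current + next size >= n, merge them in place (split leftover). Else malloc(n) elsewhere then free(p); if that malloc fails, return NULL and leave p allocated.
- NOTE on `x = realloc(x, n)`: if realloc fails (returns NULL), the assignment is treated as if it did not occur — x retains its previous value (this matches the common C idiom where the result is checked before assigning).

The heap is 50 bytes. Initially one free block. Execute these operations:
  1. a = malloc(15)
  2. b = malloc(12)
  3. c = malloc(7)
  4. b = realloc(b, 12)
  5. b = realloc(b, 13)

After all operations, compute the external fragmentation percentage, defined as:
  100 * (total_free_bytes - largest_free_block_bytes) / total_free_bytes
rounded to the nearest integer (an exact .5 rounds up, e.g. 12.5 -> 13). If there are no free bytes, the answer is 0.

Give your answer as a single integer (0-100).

Answer: 20

Derivation:
Op 1: a = malloc(15) -> a = 0; heap: [0-14 ALLOC][15-49 FREE]
Op 2: b = malloc(12) -> b = 15; heap: [0-14 ALLOC][15-26 ALLOC][27-49 FREE]
Op 3: c = malloc(7) -> c = 27; heap: [0-14 ALLOC][15-26 ALLOC][27-33 ALLOC][34-49 FREE]
Op 4: b = realloc(b, 12) -> b = 15; heap: [0-14 ALLOC][15-26 ALLOC][27-33 ALLOC][34-49 FREE]
Op 5: b = realloc(b, 13) -> b = 34; heap: [0-14 ALLOC][15-26 FREE][27-33 ALLOC][34-46 ALLOC][47-49 FREE]
Free blocks: [12 3] total_free=15 largest=12 -> 100*(15-12)/15 = 300/15 = 20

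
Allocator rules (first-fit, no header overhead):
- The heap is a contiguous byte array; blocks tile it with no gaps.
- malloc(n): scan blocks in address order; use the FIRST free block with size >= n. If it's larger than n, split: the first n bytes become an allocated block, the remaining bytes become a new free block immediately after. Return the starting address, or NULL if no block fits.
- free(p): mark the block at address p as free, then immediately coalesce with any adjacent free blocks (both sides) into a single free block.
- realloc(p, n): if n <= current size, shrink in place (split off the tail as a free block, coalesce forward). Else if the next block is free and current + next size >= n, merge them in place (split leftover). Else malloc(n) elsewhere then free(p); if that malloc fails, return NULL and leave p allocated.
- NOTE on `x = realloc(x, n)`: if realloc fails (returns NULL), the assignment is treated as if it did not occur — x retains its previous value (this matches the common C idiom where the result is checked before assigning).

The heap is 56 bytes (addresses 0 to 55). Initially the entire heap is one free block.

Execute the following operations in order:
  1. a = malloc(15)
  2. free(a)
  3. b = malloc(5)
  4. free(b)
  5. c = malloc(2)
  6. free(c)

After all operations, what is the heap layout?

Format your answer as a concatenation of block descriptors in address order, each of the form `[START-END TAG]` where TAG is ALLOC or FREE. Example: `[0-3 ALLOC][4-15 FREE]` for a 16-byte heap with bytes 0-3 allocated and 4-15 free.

Op 1: a = malloc(15) -> a = 0; heap: [0-14 ALLOC][15-55 FREE]
Op 2: free(a) -> (freed a); heap: [0-55 FREE]
Op 3: b = malloc(5) -> b = 0; heap: [0-4 ALLOC][5-55 FREE]
Op 4: free(b) -> (freed b); heap: [0-55 FREE]
Op 5: c = malloc(2) -> c = 0; heap: [0-1 ALLOC][2-55 FREE]
Op 6: free(c) -> (freed c); heap: [0-55 FREE]

Answer: [0-55 FREE]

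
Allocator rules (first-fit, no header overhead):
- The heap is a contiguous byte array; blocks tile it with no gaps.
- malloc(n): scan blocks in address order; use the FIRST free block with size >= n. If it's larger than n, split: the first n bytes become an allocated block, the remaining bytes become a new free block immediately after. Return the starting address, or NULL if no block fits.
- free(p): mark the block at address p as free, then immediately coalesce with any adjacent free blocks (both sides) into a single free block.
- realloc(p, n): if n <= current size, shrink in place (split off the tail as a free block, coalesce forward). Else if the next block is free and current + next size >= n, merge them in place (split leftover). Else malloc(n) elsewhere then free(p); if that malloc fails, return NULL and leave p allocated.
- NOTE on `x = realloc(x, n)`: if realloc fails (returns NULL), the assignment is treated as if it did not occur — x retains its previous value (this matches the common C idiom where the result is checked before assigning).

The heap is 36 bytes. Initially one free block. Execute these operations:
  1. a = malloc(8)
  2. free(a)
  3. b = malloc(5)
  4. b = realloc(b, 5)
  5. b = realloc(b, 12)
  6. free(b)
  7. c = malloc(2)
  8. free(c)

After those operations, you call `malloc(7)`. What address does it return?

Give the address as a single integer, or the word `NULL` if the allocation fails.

Answer: 0

Derivation:
Op 1: a = malloc(8) -> a = 0; heap: [0-7 ALLOC][8-35 FREE]
Op 2: free(a) -> (freed a); heap: [0-35 FREE]
Op 3: b = malloc(5) -> b = 0; heap: [0-4 ALLOC][5-35 FREE]
Op 4: b = realloc(b, 5) -> b = 0; heap: [0-4 ALLOC][5-35 FREE]
Op 5: b = realloc(b, 12) -> b = 0; heap: [0-11 ALLOC][12-35 FREE]
Op 6: free(b) -> (freed b); heap: [0-35 FREE]
Op 7: c = malloc(2) -> c = 0; heap: [0-1 ALLOC][2-35 FREE]
Op 8: free(c) -> (freed c); heap: [0-35 FREE]
malloc(7): first-fit scan over [0-35 FREE] -> 0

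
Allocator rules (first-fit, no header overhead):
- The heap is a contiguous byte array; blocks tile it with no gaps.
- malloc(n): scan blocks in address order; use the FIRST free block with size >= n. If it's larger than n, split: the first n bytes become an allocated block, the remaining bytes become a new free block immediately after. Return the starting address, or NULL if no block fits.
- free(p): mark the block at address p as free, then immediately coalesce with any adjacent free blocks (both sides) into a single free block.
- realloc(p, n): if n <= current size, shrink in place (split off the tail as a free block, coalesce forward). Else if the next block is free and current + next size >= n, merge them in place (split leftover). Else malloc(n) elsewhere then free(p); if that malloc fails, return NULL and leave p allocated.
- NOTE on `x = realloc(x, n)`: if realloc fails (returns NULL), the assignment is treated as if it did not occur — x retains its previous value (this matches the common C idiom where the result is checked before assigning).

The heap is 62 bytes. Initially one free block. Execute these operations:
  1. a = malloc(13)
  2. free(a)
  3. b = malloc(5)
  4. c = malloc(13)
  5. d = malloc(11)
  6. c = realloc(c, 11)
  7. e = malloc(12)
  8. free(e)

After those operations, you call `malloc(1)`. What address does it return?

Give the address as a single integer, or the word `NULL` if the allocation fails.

Answer: 16

Derivation:
Op 1: a = malloc(13) -> a = 0; heap: [0-12 ALLOC][13-61 FREE]
Op 2: free(a) -> (freed a); heap: [0-61 FREE]
Op 3: b = malloc(5) -> b = 0; heap: [0-4 ALLOC][5-61 FREE]
Op 4: c = malloc(13) -> c = 5; heap: [0-4 ALLOC][5-17 ALLOC][18-61 FREE]
Op 5: d = malloc(11) -> d = 18; heap: [0-4 ALLOC][5-17 ALLOC][18-28 ALLOC][29-61 FREE]
Op 6: c = realloc(c, 11) -> c = 5; heap: [0-4 ALLOC][5-15 ALLOC][16-17 FREE][18-28 ALLOC][29-61 FREE]
Op 7: e = malloc(12) -> e = 29; heap: [0-4 ALLOC][5-15 ALLOC][16-17 FREE][18-28 ALLOC][29-40 ALLOC][41-61 FREE]
Op 8: free(e) -> (freed e); heap: [0-4 ALLOC][5-15 ALLOC][16-17 FREE][18-28 ALLOC][29-61 FREE]
malloc(1): first-fit scan over [0-4 ALLOC][5-15 ALLOC][16-17 FREE][18-28 ALLOC][29-61 FREE] -> 16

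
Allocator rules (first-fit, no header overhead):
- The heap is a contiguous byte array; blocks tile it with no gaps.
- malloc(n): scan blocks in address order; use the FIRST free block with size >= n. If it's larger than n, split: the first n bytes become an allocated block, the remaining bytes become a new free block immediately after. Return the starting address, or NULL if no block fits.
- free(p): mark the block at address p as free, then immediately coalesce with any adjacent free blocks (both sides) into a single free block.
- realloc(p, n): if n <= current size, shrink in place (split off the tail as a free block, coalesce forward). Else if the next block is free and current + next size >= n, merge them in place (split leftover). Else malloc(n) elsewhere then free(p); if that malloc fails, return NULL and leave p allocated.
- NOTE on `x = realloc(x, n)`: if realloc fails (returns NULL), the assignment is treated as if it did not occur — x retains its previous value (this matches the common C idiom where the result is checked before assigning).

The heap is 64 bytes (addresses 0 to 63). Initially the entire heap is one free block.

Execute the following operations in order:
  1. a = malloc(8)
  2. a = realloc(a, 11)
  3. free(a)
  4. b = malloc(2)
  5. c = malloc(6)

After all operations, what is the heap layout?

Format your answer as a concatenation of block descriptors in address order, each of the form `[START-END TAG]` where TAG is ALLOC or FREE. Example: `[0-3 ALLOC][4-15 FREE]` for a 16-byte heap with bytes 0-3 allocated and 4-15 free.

Op 1: a = malloc(8) -> a = 0; heap: [0-7 ALLOC][8-63 FREE]
Op 2: a = realloc(a, 11) -> a = 0; heap: [0-10 ALLOC][11-63 FREE]
Op 3: free(a) -> (freed a); heap: [0-63 FREE]
Op 4: b = malloc(2) -> b = 0; heap: [0-1 ALLOC][2-63 FREE]
Op 5: c = malloc(6) -> c = 2; heap: [0-1 ALLOC][2-7 ALLOC][8-63 FREE]

Answer: [0-1 ALLOC][2-7 ALLOC][8-63 FREE]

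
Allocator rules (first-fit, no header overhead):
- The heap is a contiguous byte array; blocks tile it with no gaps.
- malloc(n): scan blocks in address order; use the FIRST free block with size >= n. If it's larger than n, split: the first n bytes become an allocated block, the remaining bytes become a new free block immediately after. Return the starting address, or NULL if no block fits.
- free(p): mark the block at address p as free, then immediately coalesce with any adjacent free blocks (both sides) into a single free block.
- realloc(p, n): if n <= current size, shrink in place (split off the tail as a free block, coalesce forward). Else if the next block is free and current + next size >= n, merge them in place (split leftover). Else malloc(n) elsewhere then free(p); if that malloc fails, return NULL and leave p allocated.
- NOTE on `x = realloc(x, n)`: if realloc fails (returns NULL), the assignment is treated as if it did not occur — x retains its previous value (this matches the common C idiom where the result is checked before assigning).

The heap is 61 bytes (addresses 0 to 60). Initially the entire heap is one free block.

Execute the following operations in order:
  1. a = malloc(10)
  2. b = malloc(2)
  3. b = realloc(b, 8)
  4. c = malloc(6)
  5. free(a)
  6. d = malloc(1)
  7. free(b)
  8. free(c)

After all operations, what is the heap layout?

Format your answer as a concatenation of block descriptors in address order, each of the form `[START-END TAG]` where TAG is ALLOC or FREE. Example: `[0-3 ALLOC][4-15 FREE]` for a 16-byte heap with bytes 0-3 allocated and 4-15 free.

Answer: [0-0 ALLOC][1-60 FREE]

Derivation:
Op 1: a = malloc(10) -> a = 0; heap: [0-9 ALLOC][10-60 FREE]
Op 2: b = malloc(2) -> b = 10; heap: [0-9 ALLOC][10-11 ALLOC][12-60 FREE]
Op 3: b = realloc(b, 8) -> b = 10; heap: [0-9 ALLOC][10-17 ALLOC][18-60 FREE]
Op 4: c = malloc(6) -> c = 18; heap: [0-9 ALLOC][10-17 ALLOC][18-23 ALLOC][24-60 FREE]
Op 5: free(a) -> (freed a); heap: [0-9 FREE][10-17 ALLOC][18-23 ALLOC][24-60 FREE]
Op 6: d = malloc(1) -> d = 0; heap: [0-0 ALLOC][1-9 FREE][10-17 ALLOC][18-23 ALLOC][24-60 FREE]
Op 7: free(b) -> (freed b); heap: [0-0 ALLOC][1-17 FREE][18-23 ALLOC][24-60 FREE]
Op 8: free(c) -> (freed c); heap: [0-0 ALLOC][1-60 FREE]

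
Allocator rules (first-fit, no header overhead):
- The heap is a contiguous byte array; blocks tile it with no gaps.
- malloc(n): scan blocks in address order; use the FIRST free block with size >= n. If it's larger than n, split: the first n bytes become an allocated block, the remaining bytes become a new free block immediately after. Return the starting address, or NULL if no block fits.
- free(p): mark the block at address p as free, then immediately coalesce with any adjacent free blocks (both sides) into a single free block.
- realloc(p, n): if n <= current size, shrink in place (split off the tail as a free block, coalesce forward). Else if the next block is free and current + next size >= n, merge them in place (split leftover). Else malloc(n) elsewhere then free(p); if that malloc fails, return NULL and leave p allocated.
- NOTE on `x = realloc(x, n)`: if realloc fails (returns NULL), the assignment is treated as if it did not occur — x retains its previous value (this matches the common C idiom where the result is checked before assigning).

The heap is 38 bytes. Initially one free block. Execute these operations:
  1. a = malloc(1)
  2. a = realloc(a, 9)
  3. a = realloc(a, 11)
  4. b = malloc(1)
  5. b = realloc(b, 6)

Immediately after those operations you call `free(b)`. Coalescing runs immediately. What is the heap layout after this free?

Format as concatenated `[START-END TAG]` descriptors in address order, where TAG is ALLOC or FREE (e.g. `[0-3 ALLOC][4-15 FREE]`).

Answer: [0-10 ALLOC][11-37 FREE]

Derivation:
Op 1: a = malloc(1) -> a = 0; heap: [0-0 ALLOC][1-37 FREE]
Op 2: a = realloc(a, 9) -> a = 0; heap: [0-8 ALLOC][9-37 FREE]
Op 3: a = realloc(a, 11) -> a = 0; heap: [0-10 ALLOC][11-37 FREE]
Op 4: b = malloc(1) -> b = 11; heap: [0-10 ALLOC][11-11 ALLOC][12-37 FREE]
Op 5: b = realloc(b, 6) -> b = 11; heap: [0-10 ALLOC][11-16 ALLOC][17-37 FREE]
free(b): b = 11 -> block [11-16 ALLOC]; mark free, coalesce with adjacent free neighbors -> [0-10 ALLOC][11-37 FREE]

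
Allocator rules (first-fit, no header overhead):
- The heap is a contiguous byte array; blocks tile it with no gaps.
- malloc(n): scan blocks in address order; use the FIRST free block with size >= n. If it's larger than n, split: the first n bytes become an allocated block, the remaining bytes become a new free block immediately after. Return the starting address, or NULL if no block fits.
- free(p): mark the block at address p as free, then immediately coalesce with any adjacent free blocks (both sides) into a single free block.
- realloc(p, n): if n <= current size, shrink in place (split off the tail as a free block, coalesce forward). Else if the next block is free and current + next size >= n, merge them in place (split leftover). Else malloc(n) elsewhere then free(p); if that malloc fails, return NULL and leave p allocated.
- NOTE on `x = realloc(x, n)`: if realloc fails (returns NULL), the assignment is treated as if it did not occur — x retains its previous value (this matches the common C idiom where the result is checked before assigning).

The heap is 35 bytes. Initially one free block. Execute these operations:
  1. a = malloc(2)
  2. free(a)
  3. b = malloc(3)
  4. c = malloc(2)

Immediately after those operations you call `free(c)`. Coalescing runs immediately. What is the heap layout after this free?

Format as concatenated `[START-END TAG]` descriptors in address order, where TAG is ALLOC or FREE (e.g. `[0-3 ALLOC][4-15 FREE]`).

Answer: [0-2 ALLOC][3-34 FREE]

Derivation:
Op 1: a = malloc(2) -> a = 0; heap: [0-1 ALLOC][2-34 FREE]
Op 2: free(a) -> (freed a); heap: [0-34 FREE]
Op 3: b = malloc(3) -> b = 0; heap: [0-2 ALLOC][3-34 FREE]
Op 4: c = malloc(2) -> c = 3; heap: [0-2 ALLOC][3-4 ALLOC][5-34 FREE]
free(c): c = 3 -> block [3-4 ALLOC]; mark free, coalesce with adjacent free neighbors -> [0-2 ALLOC][3-34 FREE]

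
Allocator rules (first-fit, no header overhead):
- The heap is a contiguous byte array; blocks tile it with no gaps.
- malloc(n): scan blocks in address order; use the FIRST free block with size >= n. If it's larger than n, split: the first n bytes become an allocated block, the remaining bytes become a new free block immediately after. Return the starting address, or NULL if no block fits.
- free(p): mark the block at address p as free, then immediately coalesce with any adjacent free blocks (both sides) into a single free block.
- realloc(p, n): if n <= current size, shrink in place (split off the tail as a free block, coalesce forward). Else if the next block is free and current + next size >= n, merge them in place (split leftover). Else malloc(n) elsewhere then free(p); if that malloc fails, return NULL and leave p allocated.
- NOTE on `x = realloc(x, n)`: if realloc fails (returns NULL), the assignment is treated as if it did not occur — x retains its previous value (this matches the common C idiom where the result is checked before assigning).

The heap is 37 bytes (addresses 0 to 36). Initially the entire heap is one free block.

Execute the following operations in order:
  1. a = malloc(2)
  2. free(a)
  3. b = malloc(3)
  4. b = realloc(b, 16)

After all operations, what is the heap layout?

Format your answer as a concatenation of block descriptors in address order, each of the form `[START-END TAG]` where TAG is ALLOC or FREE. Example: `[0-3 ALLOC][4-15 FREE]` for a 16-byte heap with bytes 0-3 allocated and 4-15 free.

Op 1: a = malloc(2) -> a = 0; heap: [0-1 ALLOC][2-36 FREE]
Op 2: free(a) -> (freed a); heap: [0-36 FREE]
Op 3: b = malloc(3) -> b = 0; heap: [0-2 ALLOC][3-36 FREE]
Op 4: b = realloc(b, 16) -> b = 0; heap: [0-15 ALLOC][16-36 FREE]

Answer: [0-15 ALLOC][16-36 FREE]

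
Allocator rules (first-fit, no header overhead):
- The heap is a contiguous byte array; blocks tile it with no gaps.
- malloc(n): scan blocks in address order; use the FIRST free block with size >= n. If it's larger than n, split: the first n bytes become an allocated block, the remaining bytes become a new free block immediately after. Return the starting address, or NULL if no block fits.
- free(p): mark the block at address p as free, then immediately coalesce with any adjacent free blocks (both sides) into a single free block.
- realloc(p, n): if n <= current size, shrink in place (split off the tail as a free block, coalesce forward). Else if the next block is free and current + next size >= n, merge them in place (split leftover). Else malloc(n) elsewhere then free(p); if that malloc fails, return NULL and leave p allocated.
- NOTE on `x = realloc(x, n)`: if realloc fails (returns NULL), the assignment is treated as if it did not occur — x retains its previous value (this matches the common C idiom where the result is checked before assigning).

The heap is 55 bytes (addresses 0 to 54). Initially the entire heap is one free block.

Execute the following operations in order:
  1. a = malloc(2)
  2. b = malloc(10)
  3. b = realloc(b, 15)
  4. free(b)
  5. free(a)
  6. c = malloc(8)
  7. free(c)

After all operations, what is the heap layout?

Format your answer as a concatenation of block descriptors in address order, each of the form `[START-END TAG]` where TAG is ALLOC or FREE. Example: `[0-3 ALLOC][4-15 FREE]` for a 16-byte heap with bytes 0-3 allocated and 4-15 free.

Answer: [0-54 FREE]

Derivation:
Op 1: a = malloc(2) -> a = 0; heap: [0-1 ALLOC][2-54 FREE]
Op 2: b = malloc(10) -> b = 2; heap: [0-1 ALLOC][2-11 ALLOC][12-54 FREE]
Op 3: b = realloc(b, 15) -> b = 2; heap: [0-1 ALLOC][2-16 ALLOC][17-54 FREE]
Op 4: free(b) -> (freed b); heap: [0-1 ALLOC][2-54 FREE]
Op 5: free(a) -> (freed a); heap: [0-54 FREE]
Op 6: c = malloc(8) -> c = 0; heap: [0-7 ALLOC][8-54 FREE]
Op 7: free(c) -> (freed c); heap: [0-54 FREE]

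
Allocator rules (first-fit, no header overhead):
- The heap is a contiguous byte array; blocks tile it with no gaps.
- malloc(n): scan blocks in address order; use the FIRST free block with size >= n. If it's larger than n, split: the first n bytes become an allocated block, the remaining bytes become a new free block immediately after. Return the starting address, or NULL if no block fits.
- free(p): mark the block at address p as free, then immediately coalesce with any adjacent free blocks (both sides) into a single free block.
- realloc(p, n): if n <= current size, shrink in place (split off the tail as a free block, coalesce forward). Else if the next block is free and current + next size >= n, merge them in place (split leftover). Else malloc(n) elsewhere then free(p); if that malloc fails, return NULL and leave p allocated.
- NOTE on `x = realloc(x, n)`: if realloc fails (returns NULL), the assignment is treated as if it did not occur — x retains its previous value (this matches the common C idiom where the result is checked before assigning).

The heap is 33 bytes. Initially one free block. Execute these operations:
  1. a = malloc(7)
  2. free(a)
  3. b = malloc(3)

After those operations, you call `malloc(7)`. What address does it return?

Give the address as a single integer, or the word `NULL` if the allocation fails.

Answer: 3

Derivation:
Op 1: a = malloc(7) -> a = 0; heap: [0-6 ALLOC][7-32 FREE]
Op 2: free(a) -> (freed a); heap: [0-32 FREE]
Op 3: b = malloc(3) -> b = 0; heap: [0-2 ALLOC][3-32 FREE]
malloc(7): first-fit scan over [0-2 ALLOC][3-32 FREE] -> 3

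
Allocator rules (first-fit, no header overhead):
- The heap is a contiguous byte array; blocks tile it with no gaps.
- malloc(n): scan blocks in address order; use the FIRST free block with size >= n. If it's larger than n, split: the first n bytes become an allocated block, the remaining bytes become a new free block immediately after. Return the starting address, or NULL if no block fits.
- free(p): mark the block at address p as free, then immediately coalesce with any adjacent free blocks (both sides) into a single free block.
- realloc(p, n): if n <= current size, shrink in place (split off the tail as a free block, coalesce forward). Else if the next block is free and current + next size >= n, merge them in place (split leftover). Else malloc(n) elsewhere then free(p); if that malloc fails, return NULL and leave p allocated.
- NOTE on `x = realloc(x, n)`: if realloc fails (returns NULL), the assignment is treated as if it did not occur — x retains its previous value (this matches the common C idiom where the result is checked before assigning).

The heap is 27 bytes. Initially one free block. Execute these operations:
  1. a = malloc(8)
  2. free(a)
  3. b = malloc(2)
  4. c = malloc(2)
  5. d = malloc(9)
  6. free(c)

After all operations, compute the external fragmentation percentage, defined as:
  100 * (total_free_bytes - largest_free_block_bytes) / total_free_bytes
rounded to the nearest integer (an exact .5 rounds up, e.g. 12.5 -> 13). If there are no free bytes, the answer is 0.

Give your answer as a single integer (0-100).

Op 1: a = malloc(8) -> a = 0; heap: [0-7 ALLOC][8-26 FREE]
Op 2: free(a) -> (freed a); heap: [0-26 FREE]
Op 3: b = malloc(2) -> b = 0; heap: [0-1 ALLOC][2-26 FREE]
Op 4: c = malloc(2) -> c = 2; heap: [0-1 ALLOC][2-3 ALLOC][4-26 FREE]
Op 5: d = malloc(9) -> d = 4; heap: [0-1 ALLOC][2-3 ALLOC][4-12 ALLOC][13-26 FREE]
Op 6: free(c) -> (freed c); heap: [0-1 ALLOC][2-3 FREE][4-12 ALLOC][13-26 FREE]
Free blocks: [2 14] total_free=16 largest=14 -> 100*(16-14)/16 = 200/16 = 12.5 -> rounds to 13

Answer: 13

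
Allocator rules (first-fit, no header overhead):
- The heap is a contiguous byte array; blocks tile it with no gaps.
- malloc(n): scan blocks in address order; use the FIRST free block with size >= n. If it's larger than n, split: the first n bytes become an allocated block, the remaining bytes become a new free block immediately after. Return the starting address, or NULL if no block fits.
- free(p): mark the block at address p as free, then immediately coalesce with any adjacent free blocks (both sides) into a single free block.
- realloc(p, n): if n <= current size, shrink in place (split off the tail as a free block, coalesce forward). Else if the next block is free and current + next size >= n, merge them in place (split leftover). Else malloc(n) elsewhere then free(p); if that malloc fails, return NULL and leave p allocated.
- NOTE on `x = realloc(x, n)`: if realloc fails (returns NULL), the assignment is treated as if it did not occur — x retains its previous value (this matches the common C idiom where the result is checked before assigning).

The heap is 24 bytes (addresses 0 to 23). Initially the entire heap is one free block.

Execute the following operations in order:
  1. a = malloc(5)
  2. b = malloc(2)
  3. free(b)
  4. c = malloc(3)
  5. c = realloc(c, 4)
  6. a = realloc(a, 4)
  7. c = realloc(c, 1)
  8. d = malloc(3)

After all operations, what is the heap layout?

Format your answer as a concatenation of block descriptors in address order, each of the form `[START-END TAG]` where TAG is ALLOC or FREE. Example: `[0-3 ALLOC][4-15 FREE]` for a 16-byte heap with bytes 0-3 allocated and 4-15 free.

Op 1: a = malloc(5) -> a = 0; heap: [0-4 ALLOC][5-23 FREE]
Op 2: b = malloc(2) -> b = 5; heap: [0-4 ALLOC][5-6 ALLOC][7-23 FREE]
Op 3: free(b) -> (freed b); heap: [0-4 ALLOC][5-23 FREE]
Op 4: c = malloc(3) -> c = 5; heap: [0-4 ALLOC][5-7 ALLOC][8-23 FREE]
Op 5: c = realloc(c, 4) -> c = 5; heap: [0-4 ALLOC][5-8 ALLOC][9-23 FREE]
Op 6: a = realloc(a, 4) -> a = 0; heap: [0-3 ALLOC][4-4 FREE][5-8 ALLOC][9-23 FREE]
Op 7: c = realloc(c, 1) -> c = 5; heap: [0-3 ALLOC][4-4 FREE][5-5 ALLOC][6-23 FREE]
Op 8: d = malloc(3) -> d = 6; heap: [0-3 ALLOC][4-4 FREE][5-5 ALLOC][6-8 ALLOC][9-23 FREE]

Answer: [0-3 ALLOC][4-4 FREE][5-5 ALLOC][6-8 ALLOC][9-23 FREE]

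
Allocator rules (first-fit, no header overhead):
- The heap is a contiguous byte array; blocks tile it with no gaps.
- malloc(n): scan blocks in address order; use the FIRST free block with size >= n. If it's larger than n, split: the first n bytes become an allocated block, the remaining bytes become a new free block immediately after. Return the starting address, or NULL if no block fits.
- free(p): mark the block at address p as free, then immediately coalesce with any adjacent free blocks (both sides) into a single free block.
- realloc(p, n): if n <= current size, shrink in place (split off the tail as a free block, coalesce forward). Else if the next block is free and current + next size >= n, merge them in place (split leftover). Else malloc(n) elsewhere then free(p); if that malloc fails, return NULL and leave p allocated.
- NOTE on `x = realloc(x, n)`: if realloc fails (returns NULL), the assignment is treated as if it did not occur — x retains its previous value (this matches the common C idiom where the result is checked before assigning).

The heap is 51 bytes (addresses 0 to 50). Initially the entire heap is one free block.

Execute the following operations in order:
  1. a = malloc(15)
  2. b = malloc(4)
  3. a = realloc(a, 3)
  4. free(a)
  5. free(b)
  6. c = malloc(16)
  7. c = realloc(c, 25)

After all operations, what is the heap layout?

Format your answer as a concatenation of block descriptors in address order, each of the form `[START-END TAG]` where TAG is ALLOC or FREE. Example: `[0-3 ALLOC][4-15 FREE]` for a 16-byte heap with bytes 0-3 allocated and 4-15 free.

Answer: [0-24 ALLOC][25-50 FREE]

Derivation:
Op 1: a = malloc(15) -> a = 0; heap: [0-14 ALLOC][15-50 FREE]
Op 2: b = malloc(4) -> b = 15; heap: [0-14 ALLOC][15-18 ALLOC][19-50 FREE]
Op 3: a = realloc(a, 3) -> a = 0; heap: [0-2 ALLOC][3-14 FREE][15-18 ALLOC][19-50 FREE]
Op 4: free(a) -> (freed a); heap: [0-14 FREE][15-18 ALLOC][19-50 FREE]
Op 5: free(b) -> (freed b); heap: [0-50 FREE]
Op 6: c = malloc(16) -> c = 0; heap: [0-15 ALLOC][16-50 FREE]
Op 7: c = realloc(c, 25) -> c = 0; heap: [0-24 ALLOC][25-50 FREE]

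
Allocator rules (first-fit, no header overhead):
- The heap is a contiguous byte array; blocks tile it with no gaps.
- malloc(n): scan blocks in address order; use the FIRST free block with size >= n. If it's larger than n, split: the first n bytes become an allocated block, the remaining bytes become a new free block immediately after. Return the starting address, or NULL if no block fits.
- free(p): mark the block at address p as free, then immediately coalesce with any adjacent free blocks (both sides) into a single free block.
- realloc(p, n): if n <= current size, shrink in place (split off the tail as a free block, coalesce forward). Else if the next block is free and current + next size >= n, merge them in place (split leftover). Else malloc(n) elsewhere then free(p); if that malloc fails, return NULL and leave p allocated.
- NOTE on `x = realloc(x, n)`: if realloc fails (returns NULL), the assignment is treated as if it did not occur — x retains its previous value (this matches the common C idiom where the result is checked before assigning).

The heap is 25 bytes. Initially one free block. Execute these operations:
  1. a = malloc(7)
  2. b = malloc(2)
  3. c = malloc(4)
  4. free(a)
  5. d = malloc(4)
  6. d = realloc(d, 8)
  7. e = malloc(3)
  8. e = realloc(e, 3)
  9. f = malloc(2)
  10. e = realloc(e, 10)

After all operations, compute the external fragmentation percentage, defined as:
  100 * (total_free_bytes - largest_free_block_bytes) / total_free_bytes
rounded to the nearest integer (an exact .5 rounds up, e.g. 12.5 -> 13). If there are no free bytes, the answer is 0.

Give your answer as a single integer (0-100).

Answer: 33

Derivation:
Op 1: a = malloc(7) -> a = 0; heap: [0-6 ALLOC][7-24 FREE]
Op 2: b = malloc(2) -> b = 7; heap: [0-6 ALLOC][7-8 ALLOC][9-24 FREE]
Op 3: c = malloc(4) -> c = 9; heap: [0-6 ALLOC][7-8 ALLOC][9-12 ALLOC][13-24 FREE]
Op 4: free(a) -> (freed a); heap: [0-6 FREE][7-8 ALLOC][9-12 ALLOC][13-24 FREE]
Op 5: d = malloc(4) -> d = 0; heap: [0-3 ALLOC][4-6 FREE][7-8 ALLOC][9-12 ALLOC][13-24 FREE]
Op 6: d = realloc(d, 8) -> d = 13; heap: [0-6 FREE][7-8 ALLOC][9-12 ALLOC][13-20 ALLOC][21-24 FREE]
Op 7: e = malloc(3) -> e = 0; heap: [0-2 ALLOC][3-6 FREE][7-8 ALLOC][9-12 ALLOC][13-20 ALLOC][21-24 FREE]
Op 8: e = realloc(e, 3) -> e = 0; heap: [0-2 ALLOC][3-6 FREE][7-8 ALLOC][9-12 ALLOC][13-20 ALLOC][21-24 FREE]
Op 9: f = malloc(2) -> f = 3; heap: [0-2 ALLOC][3-4 ALLOC][5-6 FREE][7-8 ALLOC][9-12 ALLOC][13-20 ALLOC][21-24 FREE]
Op 10: e = realloc(e, 10) -> NULL (e unchanged); heap: [0-2 ALLOC][3-4 ALLOC][5-6 FREE][7-8 ALLOC][9-12 ALLOC][13-20 ALLOC][21-24 FREE]
Free blocks: [2 4] total_free=6 largest=4 -> 100*(6-4)/6 = 200/6 ≈ 33.333 -> rounds to 33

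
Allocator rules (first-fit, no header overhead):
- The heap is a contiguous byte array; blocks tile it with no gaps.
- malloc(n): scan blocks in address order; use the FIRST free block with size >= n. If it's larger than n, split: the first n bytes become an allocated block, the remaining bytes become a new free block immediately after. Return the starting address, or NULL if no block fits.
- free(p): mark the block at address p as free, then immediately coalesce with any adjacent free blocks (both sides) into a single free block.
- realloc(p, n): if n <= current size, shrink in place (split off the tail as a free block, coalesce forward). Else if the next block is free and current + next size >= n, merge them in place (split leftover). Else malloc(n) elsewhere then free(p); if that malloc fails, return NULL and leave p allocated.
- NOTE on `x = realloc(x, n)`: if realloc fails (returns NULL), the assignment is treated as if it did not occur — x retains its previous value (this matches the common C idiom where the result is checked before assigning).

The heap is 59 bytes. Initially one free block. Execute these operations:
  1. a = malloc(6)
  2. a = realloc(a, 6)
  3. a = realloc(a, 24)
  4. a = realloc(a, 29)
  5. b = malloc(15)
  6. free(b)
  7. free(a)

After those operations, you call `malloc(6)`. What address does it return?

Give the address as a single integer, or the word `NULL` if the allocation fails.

Answer: 0

Derivation:
Op 1: a = malloc(6) -> a = 0; heap: [0-5 ALLOC][6-58 FREE]
Op 2: a = realloc(a, 6) -> a = 0; heap: [0-5 ALLOC][6-58 FREE]
Op 3: a = realloc(a, 24) -> a = 0; heap: [0-23 ALLOC][24-58 FREE]
Op 4: a = realloc(a, 29) -> a = 0; heap: [0-28 ALLOC][29-58 FREE]
Op 5: b = malloc(15) -> b = 29; heap: [0-28 ALLOC][29-43 ALLOC][44-58 FREE]
Op 6: free(b) -> (freed b); heap: [0-28 ALLOC][29-58 FREE]
Op 7: free(a) -> (freed a); heap: [0-58 FREE]
malloc(6): first-fit scan over [0-58 FREE] -> 0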